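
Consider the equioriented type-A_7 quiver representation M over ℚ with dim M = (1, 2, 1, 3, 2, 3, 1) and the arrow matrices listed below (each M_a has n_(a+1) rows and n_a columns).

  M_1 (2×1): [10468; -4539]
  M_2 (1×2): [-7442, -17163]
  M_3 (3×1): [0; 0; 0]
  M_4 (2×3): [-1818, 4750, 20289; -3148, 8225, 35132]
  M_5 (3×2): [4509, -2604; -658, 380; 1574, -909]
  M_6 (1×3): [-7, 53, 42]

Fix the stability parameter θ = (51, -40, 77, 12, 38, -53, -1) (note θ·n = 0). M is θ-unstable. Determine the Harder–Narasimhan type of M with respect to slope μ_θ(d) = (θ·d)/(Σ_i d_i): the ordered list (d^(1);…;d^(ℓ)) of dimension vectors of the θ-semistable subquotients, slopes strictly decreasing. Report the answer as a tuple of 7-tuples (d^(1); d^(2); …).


Barcode: M ≅ I[1,3], I[2,2], I[4,4], I[4,6], I[4,7], I[6,6]. HN layers by μ_θ (6 steps, strictly decreasing):
  μ^(1)=77; μ^(2)=12; μ^(3)=11/2; μ^(4)=-1; μ^(5)=-40; μ^(6)=-53

((0, 0, 1, 0, 0, 0, 0); (0, 0, 0, 1, 0, 0, 0); (1, 1, 0, 0, 0, 0, 0); (0, 0, 0, 2, 2, 2, 1); (0, 1, 0, 0, 0, 0, 0); (0, 0, 0, 0, 0, 1, 0))


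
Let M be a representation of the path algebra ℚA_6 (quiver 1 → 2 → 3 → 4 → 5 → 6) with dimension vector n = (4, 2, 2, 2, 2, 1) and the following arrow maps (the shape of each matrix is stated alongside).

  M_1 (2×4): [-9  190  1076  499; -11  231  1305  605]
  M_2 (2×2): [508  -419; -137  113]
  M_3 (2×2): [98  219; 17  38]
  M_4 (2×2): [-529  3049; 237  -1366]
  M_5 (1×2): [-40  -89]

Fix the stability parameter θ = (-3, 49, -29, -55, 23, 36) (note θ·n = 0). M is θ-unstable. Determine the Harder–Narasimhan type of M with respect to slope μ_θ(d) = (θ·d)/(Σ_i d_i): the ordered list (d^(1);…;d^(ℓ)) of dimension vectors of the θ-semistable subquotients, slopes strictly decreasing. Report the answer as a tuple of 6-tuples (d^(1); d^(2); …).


Interval decomposition of M: I[1,1]^2, I[1,5], I[1,6].
HN type (ℓ=4): μ^(1)=36; μ^(2)=23; μ^(3)=-3; μ^(4)=-19/2

((0, 0, 0, 0, 0, 1); (0, 0, 0, 0, 2, 0); (2, 0, 0, 0, 0, 0); (2, 2, 2, 2, 0, 0))


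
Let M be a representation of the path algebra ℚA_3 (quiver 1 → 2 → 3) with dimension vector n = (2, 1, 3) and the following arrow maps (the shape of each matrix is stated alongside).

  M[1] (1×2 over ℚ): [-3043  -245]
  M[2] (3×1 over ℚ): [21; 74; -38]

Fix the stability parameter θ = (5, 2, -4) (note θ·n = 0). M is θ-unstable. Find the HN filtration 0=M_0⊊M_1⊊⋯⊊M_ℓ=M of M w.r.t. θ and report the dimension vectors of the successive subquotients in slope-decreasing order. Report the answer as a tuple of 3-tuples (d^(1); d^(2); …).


Interval decomposition of M: I[1,1], I[1,3], I[3,3]^2.
HN type (ℓ=3): μ^(1)=5; μ^(2)=1; μ^(3)=-4

((1, 0, 0); (1, 1, 1); (0, 0, 2))


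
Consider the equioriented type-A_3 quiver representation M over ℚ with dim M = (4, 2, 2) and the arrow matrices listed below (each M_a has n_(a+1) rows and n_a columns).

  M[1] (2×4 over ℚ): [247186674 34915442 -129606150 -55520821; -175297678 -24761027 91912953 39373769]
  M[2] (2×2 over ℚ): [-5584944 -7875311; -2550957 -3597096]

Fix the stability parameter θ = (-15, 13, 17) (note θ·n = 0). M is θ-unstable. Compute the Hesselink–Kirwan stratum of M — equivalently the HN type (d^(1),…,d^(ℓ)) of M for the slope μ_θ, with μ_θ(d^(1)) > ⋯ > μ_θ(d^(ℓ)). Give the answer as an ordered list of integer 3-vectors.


Via rank(M_{q-1}∘⋯∘M_p): M ≅ I[1,1]^2, I[1,3]^2.
μ_θ-semistable layers: μ^(1)=17; μ^(2)=13; μ^(3)=-15

((0, 0, 2); (0, 2, 0); (4, 0, 0))


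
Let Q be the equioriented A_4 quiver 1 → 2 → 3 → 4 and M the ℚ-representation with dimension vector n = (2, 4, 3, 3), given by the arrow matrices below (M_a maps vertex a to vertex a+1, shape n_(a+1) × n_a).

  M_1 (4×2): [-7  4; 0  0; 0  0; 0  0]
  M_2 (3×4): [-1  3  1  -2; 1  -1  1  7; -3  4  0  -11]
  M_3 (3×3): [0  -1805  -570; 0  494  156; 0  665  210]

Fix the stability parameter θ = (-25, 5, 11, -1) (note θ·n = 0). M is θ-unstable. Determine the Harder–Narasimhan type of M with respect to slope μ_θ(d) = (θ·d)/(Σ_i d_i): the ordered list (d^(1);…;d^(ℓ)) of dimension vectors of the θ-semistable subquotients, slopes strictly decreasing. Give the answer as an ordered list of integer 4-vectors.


Barcode: M ≅ I[1,1], I[1,4], I[2,2], I[2,3]^2, I[4,4]^2. HN layers by μ_θ (4 steps, strictly decreasing):
  μ^(1)=11; μ^(2)=5; μ^(3)=-1; μ^(4)=-25

((0, 0, 2, 0); (0, 4, 1, 1); (0, 0, 0, 2); (2, 0, 0, 0))


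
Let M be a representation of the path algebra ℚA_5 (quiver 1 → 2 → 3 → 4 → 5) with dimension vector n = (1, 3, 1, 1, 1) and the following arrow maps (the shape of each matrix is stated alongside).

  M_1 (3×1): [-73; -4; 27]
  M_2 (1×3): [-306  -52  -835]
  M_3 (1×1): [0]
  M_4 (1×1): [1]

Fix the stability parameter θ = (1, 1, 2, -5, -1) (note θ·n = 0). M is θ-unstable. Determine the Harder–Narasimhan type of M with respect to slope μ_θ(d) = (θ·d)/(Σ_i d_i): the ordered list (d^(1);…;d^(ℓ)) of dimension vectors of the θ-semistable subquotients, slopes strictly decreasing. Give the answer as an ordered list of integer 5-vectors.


Interval decomposition of M: I[1,3], I[2,2]^2, I[4,5].
HN type (ℓ=4): μ^(1)=2; μ^(2)=1; μ^(3)=-1; μ^(4)=-5

((0, 0, 1, 0, 0); (1, 3, 0, 0, 0); (0, 0, 0, 0, 1); (0, 0, 0, 1, 0))


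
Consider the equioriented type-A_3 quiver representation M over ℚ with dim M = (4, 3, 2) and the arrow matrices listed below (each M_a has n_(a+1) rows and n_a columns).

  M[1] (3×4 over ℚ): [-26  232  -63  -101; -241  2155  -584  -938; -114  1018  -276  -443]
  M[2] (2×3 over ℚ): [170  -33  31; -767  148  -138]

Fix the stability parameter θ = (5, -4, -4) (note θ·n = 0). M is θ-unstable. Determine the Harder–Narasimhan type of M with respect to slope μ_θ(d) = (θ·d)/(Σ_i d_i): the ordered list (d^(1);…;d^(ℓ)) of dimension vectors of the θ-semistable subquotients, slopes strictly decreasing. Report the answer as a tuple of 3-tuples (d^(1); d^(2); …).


Barcode: M ≅ I[1,1], I[1,2], I[1,3]^2. HN layers by μ_θ (3 steps, strictly decreasing):
  μ^(1)=5; μ^(2)=1/2; μ^(3)=-1

((1, 0, 0); (1, 1, 0); (2, 2, 2))


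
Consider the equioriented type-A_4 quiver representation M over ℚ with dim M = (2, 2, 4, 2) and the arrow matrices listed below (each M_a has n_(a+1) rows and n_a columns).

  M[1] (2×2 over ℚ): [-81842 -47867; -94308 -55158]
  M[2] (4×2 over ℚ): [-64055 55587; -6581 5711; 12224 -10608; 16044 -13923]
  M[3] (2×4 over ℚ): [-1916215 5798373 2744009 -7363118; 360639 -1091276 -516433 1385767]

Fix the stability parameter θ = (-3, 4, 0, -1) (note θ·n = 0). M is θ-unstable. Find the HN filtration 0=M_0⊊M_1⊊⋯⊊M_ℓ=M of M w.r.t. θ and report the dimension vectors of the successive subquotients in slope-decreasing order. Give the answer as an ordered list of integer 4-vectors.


Barcode: M ≅ I[1,1], I[1,4], I[2,3], I[3,3], I[3,4]. HN layers by μ_θ (5 steps, strictly decreasing):
  μ^(1)=2; μ^(2)=1; μ^(3)=0; μ^(4)=-1/2; μ^(5)=-3

((0, 1, 1, 0); (0, 1, 1, 1); (0, 0, 1, 0); (0, 0, 1, 1); (2, 0, 0, 0))


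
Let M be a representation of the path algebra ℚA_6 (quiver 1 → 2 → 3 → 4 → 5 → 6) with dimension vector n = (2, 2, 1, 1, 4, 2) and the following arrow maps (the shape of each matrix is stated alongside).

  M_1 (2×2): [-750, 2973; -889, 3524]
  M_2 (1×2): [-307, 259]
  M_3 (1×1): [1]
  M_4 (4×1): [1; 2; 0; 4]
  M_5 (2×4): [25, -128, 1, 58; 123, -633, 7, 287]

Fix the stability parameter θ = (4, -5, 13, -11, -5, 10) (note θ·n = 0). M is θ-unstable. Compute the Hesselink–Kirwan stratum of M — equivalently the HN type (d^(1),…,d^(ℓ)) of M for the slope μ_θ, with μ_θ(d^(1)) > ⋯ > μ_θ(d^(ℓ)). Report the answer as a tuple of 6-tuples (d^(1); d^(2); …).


Via rank(M_{q-1}∘⋯∘M_p): M ≅ I[1,2], I[1,6], I[5,5]^2, I[5,6].
μ_θ-semistable layers: μ^(1)=10; μ^(2)=-1/2; μ^(3)=-4/5; μ^(4)=-5

((0, 0, 0, 0, 0, 2); (1, 1, 0, 0, 0, 0); (1, 1, 1, 1, 1, 0); (0, 0, 0, 0, 3, 0))


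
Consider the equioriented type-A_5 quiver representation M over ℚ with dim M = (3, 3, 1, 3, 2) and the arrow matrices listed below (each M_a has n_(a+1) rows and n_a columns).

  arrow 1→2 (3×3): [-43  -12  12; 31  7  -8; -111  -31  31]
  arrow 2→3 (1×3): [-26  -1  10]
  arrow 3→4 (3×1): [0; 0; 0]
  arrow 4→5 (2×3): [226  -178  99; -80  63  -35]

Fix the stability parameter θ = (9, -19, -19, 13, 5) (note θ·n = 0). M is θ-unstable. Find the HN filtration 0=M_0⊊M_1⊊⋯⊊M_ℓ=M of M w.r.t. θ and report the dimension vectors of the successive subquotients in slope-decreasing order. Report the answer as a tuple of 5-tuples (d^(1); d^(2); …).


Interval decomposition of M: I[1,2]^2, I[1,3], I[4,4], I[4,5]^2.
HN type (ℓ=4): μ^(1)=13; μ^(2)=9; μ^(3)=-5; μ^(4)=-29/3

((0, 0, 0, 1, 0); (0, 0, 0, 2, 2); (2, 2, 0, 0, 0); (1, 1, 1, 0, 0))


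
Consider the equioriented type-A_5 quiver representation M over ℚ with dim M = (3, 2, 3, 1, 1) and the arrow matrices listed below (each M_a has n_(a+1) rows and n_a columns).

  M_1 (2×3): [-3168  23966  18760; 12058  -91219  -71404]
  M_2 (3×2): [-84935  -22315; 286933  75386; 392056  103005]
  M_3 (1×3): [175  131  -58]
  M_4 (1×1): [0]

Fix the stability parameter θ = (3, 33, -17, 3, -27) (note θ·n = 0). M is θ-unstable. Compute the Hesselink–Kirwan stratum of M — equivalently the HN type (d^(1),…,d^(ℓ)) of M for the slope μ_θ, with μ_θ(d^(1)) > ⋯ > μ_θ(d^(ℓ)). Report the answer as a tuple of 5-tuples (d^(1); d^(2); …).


Via rank(M_{q-1}∘⋯∘M_p): M ≅ I[1,1], I[1,3], I[1,4], I[3,3], I[5,5].
μ_θ-semistable layers: μ^(1)=8; μ^(2)=19/3; μ^(3)=3; μ^(4)=-17; μ^(5)=-27

((0, 1, 1, 0, 0); (0, 1, 1, 1, 0); (3, 0, 0, 0, 0); (0, 0, 1, 0, 0); (0, 0, 0, 0, 1))


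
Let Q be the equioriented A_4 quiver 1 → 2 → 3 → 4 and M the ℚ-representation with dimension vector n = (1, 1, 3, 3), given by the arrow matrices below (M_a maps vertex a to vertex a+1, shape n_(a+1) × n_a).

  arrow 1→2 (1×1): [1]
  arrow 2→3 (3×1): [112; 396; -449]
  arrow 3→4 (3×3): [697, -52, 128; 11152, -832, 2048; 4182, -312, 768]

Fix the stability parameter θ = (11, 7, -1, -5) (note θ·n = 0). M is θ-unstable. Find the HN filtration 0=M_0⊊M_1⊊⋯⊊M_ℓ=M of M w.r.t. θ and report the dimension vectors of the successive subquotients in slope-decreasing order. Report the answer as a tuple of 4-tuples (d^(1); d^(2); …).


Interval decomposition of M: I[1,3], I[3,3], I[3,4], I[4,4]^2.
HN type (ℓ=4): μ^(1)=17/3; μ^(2)=-1; μ^(3)=-3; μ^(4)=-5

((1, 1, 1, 0); (0, 0, 1, 0); (0, 0, 1, 1); (0, 0, 0, 2))


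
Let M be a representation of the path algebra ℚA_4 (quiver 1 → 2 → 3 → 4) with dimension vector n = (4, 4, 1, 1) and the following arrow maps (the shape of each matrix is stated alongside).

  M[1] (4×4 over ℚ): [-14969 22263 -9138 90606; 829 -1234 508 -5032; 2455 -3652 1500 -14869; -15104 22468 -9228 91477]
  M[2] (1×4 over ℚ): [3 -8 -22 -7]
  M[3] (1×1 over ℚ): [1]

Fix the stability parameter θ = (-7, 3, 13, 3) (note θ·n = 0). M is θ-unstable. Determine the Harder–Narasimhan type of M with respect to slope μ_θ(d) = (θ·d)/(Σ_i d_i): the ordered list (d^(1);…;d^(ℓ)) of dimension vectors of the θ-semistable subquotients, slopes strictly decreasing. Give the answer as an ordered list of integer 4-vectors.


Barcode: M ≅ I[1,1], I[1,2]^2, I[1,4], I[2,2]. HN layers by μ_θ (3 steps, strictly decreasing):
  μ^(1)=8; μ^(2)=3; μ^(3)=-7

((0, 0, 1, 1); (0, 4, 0, 0); (4, 0, 0, 0))


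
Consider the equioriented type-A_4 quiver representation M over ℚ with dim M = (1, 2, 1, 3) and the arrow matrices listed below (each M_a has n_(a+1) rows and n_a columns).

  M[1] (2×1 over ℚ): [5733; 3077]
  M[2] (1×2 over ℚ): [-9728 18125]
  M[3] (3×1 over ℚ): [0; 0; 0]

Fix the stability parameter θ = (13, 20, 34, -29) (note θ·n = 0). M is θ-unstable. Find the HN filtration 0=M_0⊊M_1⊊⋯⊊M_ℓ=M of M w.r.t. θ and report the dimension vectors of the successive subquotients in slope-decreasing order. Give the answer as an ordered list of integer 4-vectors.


Via rank(M_{q-1}∘⋯∘M_p): M ≅ I[1,3], I[2,2], I[4,4]^3.
μ_θ-semistable layers: μ^(1)=34; μ^(2)=20; μ^(3)=13; μ^(4)=-29

((0, 0, 1, 0); (0, 2, 0, 0); (1, 0, 0, 0); (0, 0, 0, 3))


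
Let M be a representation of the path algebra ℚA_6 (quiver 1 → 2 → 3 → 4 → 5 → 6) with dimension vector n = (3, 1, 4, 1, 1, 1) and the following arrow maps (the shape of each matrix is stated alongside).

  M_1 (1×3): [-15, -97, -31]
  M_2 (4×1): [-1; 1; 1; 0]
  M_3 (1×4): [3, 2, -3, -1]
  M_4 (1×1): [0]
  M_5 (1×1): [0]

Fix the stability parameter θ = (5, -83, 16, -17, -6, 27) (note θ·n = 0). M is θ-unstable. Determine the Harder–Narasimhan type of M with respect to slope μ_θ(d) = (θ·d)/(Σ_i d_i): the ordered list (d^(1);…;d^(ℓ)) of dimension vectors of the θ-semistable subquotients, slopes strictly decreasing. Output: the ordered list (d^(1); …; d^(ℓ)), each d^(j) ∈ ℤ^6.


Via rank(M_{q-1}∘⋯∘M_p): M ≅ I[1,1]^2, I[1,4], I[3,3]^3, I[5,5], I[6,6].
μ_θ-semistable layers: μ^(1)=27; μ^(2)=16; μ^(3)=5; μ^(4)=-1/2; μ^(5)=-6; μ^(6)=-39

((0, 0, 0, 0, 0, 1); (0, 0, 3, 0, 0, 0); (2, 0, 0, 0, 0, 0); (0, 0, 1, 1, 0, 0); (0, 0, 0, 0, 1, 0); (1, 1, 0, 0, 0, 0))


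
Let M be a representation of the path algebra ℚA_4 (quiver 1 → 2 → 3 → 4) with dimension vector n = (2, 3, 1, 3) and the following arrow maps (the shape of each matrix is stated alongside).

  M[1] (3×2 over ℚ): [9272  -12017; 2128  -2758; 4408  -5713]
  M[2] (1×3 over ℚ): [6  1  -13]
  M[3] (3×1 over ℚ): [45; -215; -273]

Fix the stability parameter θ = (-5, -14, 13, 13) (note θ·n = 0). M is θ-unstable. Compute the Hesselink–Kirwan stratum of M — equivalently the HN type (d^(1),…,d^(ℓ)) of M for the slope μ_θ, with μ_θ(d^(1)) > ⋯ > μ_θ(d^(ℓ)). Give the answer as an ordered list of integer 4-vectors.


Interval decomposition of M: I[1,1], I[1,4], I[2,2]^2, I[4,4]^2.
HN type (ℓ=4): μ^(1)=13; μ^(2)=-5; μ^(3)=-19/2; μ^(4)=-14

((0, 0, 1, 3); (1, 0, 0, 0); (1, 1, 0, 0); (0, 2, 0, 0))


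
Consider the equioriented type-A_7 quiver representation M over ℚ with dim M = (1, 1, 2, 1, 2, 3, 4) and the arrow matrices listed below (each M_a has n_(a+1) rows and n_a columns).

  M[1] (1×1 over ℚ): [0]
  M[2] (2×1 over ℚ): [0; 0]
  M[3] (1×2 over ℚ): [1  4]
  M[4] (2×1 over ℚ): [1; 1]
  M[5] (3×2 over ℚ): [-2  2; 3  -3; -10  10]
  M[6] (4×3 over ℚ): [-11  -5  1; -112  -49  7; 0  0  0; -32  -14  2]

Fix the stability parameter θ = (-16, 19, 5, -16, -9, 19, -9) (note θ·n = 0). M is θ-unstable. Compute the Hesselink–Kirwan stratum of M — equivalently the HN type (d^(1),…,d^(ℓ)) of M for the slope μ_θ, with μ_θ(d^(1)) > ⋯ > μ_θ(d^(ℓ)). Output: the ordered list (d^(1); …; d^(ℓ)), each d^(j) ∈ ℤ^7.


Interval decomposition of M: I[1,1], I[2,2], I[3,3], I[3,5], I[5,7], I[6,6], I[6,7], I[7,7]^2.
HN type (ℓ=5): μ^(1)=19; μ^(2)=5; μ^(3)=-20/3; μ^(4)=-9; μ^(5)=-16

((0, 1, 0, 0, 0, 1, 0); (0, 0, 1, 0, 0, 2, 2); (0, 0, 1, 1, 1, 0, 0); (0, 0, 0, 0, 1, 0, 2); (1, 0, 0, 0, 0, 0, 0))


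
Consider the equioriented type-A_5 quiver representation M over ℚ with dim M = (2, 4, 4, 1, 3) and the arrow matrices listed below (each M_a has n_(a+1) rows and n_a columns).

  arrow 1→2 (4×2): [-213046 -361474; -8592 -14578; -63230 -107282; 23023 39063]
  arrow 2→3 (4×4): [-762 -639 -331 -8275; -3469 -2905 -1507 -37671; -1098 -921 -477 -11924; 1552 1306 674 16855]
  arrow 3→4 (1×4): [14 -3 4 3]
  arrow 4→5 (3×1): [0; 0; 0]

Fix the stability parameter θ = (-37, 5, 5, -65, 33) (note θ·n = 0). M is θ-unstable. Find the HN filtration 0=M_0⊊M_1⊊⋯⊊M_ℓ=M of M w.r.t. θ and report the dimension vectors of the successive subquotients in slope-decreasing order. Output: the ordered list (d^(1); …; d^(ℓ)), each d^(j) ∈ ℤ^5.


Barcode: M ≅ I[1,3], I[1,4], I[2,2], I[2,3], I[3,3], I[5,5]^3. HN layers by μ_θ (4 steps, strictly decreasing):
  μ^(1)=33; μ^(2)=5; μ^(3)=-55/3; μ^(4)=-37

((0, 0, 0, 0, 3); (0, 3, 3, 0, 0); (0, 1, 1, 1, 0); (2, 0, 0, 0, 0))


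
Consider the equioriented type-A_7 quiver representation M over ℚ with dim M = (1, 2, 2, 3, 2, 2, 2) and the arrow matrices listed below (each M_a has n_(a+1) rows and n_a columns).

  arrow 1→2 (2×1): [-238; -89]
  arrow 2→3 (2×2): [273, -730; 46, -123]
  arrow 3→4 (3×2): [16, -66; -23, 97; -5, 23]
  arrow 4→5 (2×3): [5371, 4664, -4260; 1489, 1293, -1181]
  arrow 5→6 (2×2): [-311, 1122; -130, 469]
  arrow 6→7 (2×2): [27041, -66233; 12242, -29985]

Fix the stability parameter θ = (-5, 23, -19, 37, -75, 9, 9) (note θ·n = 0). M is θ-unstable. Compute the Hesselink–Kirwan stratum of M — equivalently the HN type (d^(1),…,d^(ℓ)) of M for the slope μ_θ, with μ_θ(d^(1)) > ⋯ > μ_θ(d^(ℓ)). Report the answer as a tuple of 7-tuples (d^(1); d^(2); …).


Barcode: M ≅ I[1,7], I[2,7], I[4,4]. HN layers by μ_θ (4 steps, strictly decreasing):
  μ^(1)=37; μ^(2)=9; μ^(3)=-39/5; μ^(4)=-17/2

((0, 0, 0, 1, 0, 0, 0); (0, 0, 0, 0, 0, 2, 2); (1, 1, 1, 1, 1, 0, 0); (0, 1, 1, 1, 1, 0, 0))


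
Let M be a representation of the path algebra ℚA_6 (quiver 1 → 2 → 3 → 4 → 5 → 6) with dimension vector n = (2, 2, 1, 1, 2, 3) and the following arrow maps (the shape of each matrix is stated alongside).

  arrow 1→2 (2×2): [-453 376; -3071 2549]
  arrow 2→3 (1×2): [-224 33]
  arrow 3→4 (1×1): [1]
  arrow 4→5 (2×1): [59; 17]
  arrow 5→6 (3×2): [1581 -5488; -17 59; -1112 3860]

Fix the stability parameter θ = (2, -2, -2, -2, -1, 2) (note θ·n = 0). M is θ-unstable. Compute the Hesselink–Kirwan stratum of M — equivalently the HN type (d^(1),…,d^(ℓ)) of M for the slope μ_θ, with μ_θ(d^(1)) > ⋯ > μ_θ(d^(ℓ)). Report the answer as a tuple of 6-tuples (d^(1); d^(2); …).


Barcode: M ≅ I[1,2], I[1,6], I[5,6], I[6,6]. HN layers by μ_θ (3 steps, strictly decreasing):
  μ^(1)=2; μ^(2)=0; μ^(3)=-1

((0, 0, 0, 0, 0, 3); (1, 1, 0, 0, 0, 0); (1, 1, 1, 1, 2, 0))


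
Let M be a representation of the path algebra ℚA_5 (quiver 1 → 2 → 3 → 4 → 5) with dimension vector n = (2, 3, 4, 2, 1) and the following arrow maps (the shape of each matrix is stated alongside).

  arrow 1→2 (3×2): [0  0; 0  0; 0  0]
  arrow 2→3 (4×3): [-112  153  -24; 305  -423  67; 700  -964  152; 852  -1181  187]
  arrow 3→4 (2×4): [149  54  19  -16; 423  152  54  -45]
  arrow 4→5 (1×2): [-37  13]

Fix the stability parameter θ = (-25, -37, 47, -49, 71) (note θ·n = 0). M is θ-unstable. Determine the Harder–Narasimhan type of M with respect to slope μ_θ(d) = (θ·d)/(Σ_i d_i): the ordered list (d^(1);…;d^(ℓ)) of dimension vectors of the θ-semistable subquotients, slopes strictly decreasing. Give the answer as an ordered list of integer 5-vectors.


Interval decomposition of M: I[1,1]^2, I[2,3], I[2,4], I[2,5], I[3,3].
HN type (ℓ=5): μ^(1)=71; μ^(2)=47; μ^(3)=-1; μ^(4)=-25; μ^(5)=-37

((0, 0, 0, 0, 1); (0, 0, 2, 0, 0); (0, 0, 2, 2, 0); (2, 0, 0, 0, 0); (0, 3, 0, 0, 0))


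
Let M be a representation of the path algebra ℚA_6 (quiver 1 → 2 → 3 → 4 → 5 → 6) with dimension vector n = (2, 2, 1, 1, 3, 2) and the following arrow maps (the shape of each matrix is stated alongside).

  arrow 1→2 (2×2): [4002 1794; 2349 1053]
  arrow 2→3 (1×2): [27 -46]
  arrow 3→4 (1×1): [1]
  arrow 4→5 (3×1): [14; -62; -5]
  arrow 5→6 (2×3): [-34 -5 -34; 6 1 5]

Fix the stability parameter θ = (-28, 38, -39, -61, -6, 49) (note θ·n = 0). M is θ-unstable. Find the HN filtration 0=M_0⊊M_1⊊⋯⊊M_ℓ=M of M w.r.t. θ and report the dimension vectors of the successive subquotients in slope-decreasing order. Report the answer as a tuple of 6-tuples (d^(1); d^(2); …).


Interval decomposition of M: I[1,1], I[1,2], I[2,6], I[5,5], I[5,6].
HN type (ℓ=5): μ^(1)=49; μ^(2)=38; μ^(3)=-6; μ^(4)=-62/3; μ^(5)=-28

((0, 0, 0, 0, 0, 2); (0, 1, 0, 0, 0, 0); (0, 0, 0, 0, 3, 0); (0, 1, 1, 1, 0, 0); (2, 0, 0, 0, 0, 0))


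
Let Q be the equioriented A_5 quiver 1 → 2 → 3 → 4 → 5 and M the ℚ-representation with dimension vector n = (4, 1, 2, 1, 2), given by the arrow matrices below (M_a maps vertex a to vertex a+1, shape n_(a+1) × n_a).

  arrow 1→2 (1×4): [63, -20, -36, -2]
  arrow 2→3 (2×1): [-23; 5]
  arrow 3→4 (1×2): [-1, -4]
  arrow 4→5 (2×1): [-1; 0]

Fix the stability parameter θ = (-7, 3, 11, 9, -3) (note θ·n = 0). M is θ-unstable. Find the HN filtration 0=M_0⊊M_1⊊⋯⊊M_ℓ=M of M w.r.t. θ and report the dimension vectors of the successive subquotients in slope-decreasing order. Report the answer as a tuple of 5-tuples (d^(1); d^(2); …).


Interval decomposition of M: I[1,1]^3, I[1,5], I[3,3], I[5,5].
HN type (ℓ=5): μ^(1)=11; μ^(2)=17/3; μ^(3)=3; μ^(4)=-3; μ^(5)=-7

((0, 0, 1, 0, 0); (0, 0, 1, 1, 1); (0, 1, 0, 0, 0); (0, 0, 0, 0, 1); (4, 0, 0, 0, 0))


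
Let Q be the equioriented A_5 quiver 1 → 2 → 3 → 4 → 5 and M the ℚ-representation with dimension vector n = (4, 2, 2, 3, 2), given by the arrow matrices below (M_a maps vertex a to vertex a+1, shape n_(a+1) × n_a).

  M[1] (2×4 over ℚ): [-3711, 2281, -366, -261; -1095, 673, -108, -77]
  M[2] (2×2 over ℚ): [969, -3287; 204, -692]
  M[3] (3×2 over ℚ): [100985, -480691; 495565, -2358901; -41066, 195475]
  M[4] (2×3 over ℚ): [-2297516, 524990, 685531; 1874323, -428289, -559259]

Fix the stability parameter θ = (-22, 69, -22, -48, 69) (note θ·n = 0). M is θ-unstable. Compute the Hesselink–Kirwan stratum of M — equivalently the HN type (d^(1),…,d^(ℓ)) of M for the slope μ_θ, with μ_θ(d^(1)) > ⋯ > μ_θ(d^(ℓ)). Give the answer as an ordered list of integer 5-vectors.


Barcode: M ≅ I[1,1]^2, I[1,2], I[1,4], I[3,5], I[4,5]. HN layers by μ_θ (5 steps, strictly decreasing):
  μ^(1)=69; μ^(2)=-1/3; μ^(3)=-22; μ^(4)=-35; μ^(5)=-48

((0, 1, 0, 0, 2); (0, 1, 1, 1, 0); (4, 0, 0, 0, 0); (0, 0, 1, 1, 0); (0, 0, 0, 1, 0))


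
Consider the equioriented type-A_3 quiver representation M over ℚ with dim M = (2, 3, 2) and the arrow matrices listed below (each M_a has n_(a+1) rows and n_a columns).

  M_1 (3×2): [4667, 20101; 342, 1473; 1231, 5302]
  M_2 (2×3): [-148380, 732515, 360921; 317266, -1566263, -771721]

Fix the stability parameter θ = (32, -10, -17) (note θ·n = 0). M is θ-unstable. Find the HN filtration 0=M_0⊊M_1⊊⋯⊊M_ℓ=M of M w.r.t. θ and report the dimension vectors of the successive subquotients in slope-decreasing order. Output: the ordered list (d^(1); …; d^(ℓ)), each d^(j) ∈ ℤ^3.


Barcode: M ≅ I[1,2], I[1,3], I[2,3]. HN layers by μ_θ (3 steps, strictly decreasing):
  μ^(1)=11; μ^(2)=5/3; μ^(3)=-27/2

((1, 1, 0); (1, 1, 1); (0, 1, 1))


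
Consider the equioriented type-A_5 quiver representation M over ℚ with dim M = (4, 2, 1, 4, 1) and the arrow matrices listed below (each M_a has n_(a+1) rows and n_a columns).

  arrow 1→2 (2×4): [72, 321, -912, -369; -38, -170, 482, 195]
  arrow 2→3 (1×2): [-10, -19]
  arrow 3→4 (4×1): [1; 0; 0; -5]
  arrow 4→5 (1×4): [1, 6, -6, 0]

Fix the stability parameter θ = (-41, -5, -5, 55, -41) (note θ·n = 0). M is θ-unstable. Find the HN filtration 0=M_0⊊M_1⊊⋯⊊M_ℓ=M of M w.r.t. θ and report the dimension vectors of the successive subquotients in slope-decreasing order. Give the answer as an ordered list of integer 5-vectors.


Barcode: M ≅ I[1,1]^2, I[1,2], I[1,5], I[4,4]^3. HN layers by μ_θ (4 steps, strictly decreasing):
  μ^(1)=55; μ^(2)=7; μ^(3)=-5; μ^(4)=-41

((0, 0, 0, 3, 0); (0, 0, 0, 1, 1); (0, 2, 1, 0, 0); (4, 0, 0, 0, 0))


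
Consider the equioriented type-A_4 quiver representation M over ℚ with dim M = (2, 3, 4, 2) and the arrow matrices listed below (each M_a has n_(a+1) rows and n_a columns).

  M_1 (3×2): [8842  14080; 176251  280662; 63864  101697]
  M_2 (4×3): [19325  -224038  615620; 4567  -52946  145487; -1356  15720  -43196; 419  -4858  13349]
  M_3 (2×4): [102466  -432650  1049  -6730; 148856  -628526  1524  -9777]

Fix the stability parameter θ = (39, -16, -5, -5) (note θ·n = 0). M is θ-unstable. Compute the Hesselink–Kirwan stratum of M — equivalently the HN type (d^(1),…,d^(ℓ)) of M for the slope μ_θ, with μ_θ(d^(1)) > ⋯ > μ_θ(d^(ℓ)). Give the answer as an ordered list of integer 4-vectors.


Via rank(M_{q-1}∘⋯∘M_p): M ≅ I[1,2], I[1,4], I[2,4], I[3,3]^2.
μ_θ-semistable layers: μ^(1)=23/2; μ^(2)=13/4; μ^(3)=-5; μ^(4)=-16

((1, 1, 0, 0); (1, 1, 1, 1); (0, 0, 3, 1); (0, 1, 0, 0))


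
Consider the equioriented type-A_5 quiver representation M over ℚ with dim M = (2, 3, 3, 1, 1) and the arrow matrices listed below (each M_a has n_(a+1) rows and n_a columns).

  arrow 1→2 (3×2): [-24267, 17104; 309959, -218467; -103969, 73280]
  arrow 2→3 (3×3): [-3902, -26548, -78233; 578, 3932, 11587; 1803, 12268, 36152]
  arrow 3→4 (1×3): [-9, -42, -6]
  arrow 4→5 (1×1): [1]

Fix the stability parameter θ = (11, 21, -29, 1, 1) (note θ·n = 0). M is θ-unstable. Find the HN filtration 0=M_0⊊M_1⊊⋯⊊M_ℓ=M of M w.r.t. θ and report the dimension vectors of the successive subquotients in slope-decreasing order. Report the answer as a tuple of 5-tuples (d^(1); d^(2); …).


Barcode: M ≅ I[1,2], I[1,5], I[2,3], I[3,3]. HN layers by μ_θ (5 steps, strictly decreasing):
  μ^(1)=21; μ^(2)=11; μ^(3)=1; μ^(4)=-4; μ^(5)=-29

((0, 1, 0, 0, 0); (1, 0, 0, 0, 0); (1, 1, 1, 1, 1); (0, 1, 1, 0, 0); (0, 0, 1, 0, 0))


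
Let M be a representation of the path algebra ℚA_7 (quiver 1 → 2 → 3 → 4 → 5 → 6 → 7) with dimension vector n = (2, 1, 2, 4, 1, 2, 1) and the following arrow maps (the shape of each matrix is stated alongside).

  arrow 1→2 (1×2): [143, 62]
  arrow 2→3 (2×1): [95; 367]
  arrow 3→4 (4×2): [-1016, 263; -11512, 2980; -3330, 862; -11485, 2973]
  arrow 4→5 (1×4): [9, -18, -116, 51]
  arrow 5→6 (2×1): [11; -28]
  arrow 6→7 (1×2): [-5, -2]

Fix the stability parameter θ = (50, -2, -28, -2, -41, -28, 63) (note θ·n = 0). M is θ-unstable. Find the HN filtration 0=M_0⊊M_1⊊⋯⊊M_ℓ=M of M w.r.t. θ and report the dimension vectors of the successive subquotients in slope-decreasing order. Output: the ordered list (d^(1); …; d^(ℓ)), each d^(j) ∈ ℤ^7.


Interval decomposition of M: I[1,1], I[1,7], I[3,4], I[4,4]^2, I[6,6].
HN type (ℓ=5): μ^(1)=63; μ^(2)=50; μ^(3)=-2; μ^(4)=-17/2; μ^(5)=-28

((0, 0, 0, 0, 0, 0, 1); (1, 0, 0, 0, 0, 0, 0); (0, 0, 0, 3, 0, 0, 0); (1, 1, 1, 1, 1, 1, 0); (0, 0, 1, 0, 0, 1, 0))


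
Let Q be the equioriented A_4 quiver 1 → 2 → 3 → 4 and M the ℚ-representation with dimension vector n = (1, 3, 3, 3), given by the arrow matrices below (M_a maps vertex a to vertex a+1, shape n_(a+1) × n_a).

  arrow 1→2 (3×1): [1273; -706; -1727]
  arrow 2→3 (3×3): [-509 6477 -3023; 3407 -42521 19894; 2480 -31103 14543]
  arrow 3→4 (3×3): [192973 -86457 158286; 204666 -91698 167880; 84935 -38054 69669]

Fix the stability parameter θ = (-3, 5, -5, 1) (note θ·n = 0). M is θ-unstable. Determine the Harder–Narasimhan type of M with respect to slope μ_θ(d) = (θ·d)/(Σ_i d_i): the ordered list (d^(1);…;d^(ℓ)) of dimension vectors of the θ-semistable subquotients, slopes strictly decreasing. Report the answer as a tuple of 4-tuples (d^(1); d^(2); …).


Barcode: M ≅ I[1,4], I[2,4]^2. HN layers by μ_θ (3 steps, strictly decreasing):
  μ^(1)=1; μ^(2)=0; μ^(3)=-3

((0, 0, 0, 3); (0, 3, 3, 0); (1, 0, 0, 0))


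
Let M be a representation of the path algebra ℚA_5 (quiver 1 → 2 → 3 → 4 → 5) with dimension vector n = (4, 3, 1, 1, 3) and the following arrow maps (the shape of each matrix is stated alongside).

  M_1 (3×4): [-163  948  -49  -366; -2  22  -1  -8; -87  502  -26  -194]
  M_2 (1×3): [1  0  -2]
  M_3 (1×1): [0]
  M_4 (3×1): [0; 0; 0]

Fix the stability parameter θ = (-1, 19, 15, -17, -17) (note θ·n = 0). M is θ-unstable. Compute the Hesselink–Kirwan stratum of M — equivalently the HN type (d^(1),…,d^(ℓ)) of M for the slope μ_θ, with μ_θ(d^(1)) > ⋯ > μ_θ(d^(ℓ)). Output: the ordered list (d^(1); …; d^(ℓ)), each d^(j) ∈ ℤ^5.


Via rank(M_{q-1}∘⋯∘M_p): M ≅ I[1,1]^2, I[1,2], I[1,3], I[2,2], I[4,4], I[5,5]^3.
μ_θ-semistable layers: μ^(1)=19; μ^(2)=17; μ^(3)=-1; μ^(4)=-17

((0, 2, 0, 0, 0); (0, 1, 1, 0, 0); (4, 0, 0, 0, 0); (0, 0, 0, 1, 3))


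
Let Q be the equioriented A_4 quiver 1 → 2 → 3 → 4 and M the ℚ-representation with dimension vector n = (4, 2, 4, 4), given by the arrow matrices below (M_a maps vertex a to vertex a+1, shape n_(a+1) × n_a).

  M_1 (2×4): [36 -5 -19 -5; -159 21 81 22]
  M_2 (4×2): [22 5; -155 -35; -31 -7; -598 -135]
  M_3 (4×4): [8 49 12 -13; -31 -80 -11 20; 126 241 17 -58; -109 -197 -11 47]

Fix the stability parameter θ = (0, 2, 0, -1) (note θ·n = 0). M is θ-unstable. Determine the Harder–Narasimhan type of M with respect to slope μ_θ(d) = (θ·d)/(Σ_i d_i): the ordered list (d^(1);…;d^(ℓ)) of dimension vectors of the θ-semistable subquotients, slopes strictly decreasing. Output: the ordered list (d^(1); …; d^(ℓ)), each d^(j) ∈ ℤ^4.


Barcode: M ≅ I[1,1]^2, I[1,4]^2, I[3,3], I[3,4], I[4,4]. HN layers by μ_θ (4 steps, strictly decreasing):
  μ^(1)=1/3; μ^(2)=0; μ^(3)=-1/2; μ^(4)=-1

((0, 2, 2, 2); (4, 0, 1, 0); (0, 0, 1, 1); (0, 0, 0, 1))


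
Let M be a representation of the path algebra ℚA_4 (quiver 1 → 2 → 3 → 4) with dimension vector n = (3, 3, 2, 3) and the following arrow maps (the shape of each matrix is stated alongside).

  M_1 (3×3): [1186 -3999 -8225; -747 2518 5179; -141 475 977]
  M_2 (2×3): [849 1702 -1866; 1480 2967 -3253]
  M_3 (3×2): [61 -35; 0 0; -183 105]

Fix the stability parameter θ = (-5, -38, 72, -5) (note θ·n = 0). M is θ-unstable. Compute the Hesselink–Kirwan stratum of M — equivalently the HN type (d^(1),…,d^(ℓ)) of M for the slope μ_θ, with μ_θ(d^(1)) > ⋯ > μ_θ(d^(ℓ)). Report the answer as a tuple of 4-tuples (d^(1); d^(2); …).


Interval decomposition of M: I[1,2], I[1,3], I[1,4], I[4,4]^2.
HN type (ℓ=4): μ^(1)=72; μ^(2)=67/2; μ^(3)=-5; μ^(4)=-43/2

((0, 0, 1, 0); (0, 0, 1, 1); (0, 0, 0, 2); (3, 3, 0, 0))


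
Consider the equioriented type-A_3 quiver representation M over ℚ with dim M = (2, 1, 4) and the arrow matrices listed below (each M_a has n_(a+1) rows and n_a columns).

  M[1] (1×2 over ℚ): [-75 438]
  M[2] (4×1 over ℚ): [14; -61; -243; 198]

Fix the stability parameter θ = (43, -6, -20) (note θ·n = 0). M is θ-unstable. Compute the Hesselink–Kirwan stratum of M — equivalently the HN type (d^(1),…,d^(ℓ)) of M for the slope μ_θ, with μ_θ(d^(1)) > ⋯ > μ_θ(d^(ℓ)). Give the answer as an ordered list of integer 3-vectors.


Interval decomposition of M: I[1,1], I[1,3], I[3,3]^3.
HN type (ℓ=3): μ^(1)=43; μ^(2)=17/3; μ^(3)=-20

((1, 0, 0); (1, 1, 1); (0, 0, 3))


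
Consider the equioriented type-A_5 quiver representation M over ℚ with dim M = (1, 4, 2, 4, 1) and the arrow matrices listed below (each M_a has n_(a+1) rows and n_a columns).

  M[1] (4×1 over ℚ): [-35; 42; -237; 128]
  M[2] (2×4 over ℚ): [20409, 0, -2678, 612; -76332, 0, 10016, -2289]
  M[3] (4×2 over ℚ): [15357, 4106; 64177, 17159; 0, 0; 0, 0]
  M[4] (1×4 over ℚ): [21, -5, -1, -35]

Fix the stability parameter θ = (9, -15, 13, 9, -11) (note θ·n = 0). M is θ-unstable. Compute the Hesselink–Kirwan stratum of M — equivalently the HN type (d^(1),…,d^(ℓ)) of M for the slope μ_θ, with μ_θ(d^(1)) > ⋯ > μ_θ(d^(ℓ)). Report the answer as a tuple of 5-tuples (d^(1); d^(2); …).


Interval decomposition of M: I[1,4], I[2,2]^2, I[2,5], I[4,4]^2.
HN type (ℓ=5): μ^(1)=11; μ^(2)=9; μ^(3)=11/3; μ^(4)=-3; μ^(5)=-15

((0, 0, 1, 1, 0); (0, 0, 0, 2, 0); (0, 0, 1, 1, 1); (1, 1, 0, 0, 0); (0, 3, 0, 0, 0))


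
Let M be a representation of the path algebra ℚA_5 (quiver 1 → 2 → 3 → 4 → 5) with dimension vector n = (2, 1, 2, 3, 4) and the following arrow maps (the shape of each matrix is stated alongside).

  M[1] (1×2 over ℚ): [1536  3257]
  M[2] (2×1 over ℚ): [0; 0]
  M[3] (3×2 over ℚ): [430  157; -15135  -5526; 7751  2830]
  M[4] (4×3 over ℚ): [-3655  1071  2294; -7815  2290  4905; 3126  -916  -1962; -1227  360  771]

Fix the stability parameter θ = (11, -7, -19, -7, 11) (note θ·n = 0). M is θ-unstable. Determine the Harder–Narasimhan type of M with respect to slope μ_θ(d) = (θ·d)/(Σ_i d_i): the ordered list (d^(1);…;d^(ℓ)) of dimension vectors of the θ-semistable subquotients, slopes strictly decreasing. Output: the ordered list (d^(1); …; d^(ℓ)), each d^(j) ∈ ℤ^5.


Barcode: M ≅ I[1,1], I[1,2], I[3,4], I[3,5], I[4,5], I[5,5]^2. HN layers by μ_θ (4 steps, strictly decreasing):
  μ^(1)=11; μ^(2)=2; μ^(3)=-7; μ^(4)=-19

((1, 0, 0, 0, 4); (1, 1, 0, 0, 0); (0, 0, 0, 3, 0); (0, 0, 2, 0, 0))


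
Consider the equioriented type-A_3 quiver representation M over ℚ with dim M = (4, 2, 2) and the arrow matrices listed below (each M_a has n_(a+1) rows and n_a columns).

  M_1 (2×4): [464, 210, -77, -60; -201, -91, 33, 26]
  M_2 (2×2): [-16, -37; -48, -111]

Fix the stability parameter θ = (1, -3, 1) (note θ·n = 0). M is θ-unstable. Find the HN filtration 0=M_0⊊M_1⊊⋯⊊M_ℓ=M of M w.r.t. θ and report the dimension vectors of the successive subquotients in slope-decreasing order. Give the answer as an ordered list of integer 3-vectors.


Barcode: M ≅ I[1,1]^2, I[1,2], I[1,3], I[3,3]. HN layers by μ_θ (2 steps, strictly decreasing):
  μ^(1)=1; μ^(2)=-1

((2, 0, 2); (2, 2, 0))


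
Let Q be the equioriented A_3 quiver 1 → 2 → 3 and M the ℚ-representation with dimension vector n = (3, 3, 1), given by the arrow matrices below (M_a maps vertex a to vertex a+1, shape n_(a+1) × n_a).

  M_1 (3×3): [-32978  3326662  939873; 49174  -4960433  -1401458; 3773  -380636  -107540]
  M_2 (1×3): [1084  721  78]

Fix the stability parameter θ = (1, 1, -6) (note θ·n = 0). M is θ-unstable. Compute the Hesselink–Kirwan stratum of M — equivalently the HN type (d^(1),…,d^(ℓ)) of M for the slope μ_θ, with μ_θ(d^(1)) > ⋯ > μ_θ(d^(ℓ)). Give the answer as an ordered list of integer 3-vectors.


Via rank(M_{q-1}∘⋯∘M_p): M ≅ I[1,2]^2, I[1,3].
μ_θ-semistable layers: μ^(1)=1; μ^(2)=-4/3

((2, 2, 0); (1, 1, 1))


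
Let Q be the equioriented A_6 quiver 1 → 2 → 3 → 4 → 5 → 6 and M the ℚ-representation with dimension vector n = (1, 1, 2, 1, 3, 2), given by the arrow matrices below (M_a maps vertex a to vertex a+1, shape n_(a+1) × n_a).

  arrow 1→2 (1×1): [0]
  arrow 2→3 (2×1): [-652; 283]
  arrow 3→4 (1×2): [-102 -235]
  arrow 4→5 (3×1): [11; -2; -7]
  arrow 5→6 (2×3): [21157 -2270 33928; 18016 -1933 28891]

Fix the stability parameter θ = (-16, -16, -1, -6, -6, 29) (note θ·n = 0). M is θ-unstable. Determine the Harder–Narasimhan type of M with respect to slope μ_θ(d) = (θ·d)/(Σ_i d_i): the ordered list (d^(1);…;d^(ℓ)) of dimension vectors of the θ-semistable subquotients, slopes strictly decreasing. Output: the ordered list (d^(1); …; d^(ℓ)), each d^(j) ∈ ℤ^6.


Barcode: M ≅ I[1,1], I[2,6], I[3,3], I[5,5], I[5,6]. HN layers by μ_θ (5 steps, strictly decreasing):
  μ^(1)=29; μ^(2)=-1; μ^(3)=-13/3; μ^(4)=-6; μ^(5)=-16

((0, 0, 0, 0, 0, 2); (0, 0, 1, 0, 0, 0); (0, 0, 1, 1, 1, 0); (0, 0, 0, 0, 2, 0); (1, 1, 0, 0, 0, 0))


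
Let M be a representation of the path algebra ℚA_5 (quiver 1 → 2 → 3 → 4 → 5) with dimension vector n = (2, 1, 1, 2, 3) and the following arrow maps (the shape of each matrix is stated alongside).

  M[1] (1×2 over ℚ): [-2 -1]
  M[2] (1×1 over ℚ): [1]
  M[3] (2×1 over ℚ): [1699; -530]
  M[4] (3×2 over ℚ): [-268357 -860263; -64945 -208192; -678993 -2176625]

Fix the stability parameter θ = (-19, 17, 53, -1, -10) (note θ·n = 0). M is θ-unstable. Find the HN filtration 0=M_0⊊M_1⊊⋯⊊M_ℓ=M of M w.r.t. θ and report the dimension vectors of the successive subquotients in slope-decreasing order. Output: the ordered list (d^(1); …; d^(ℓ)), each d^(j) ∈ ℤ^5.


Interval decomposition of M: I[1,1], I[1,5], I[4,5], I[5,5].
HN type (ℓ=4): μ^(1)=59/4; μ^(2)=-11/2; μ^(3)=-10; μ^(4)=-19

((0, 1, 1, 1, 1); (0, 0, 0, 1, 1); (0, 0, 0, 0, 1); (2, 0, 0, 0, 0))


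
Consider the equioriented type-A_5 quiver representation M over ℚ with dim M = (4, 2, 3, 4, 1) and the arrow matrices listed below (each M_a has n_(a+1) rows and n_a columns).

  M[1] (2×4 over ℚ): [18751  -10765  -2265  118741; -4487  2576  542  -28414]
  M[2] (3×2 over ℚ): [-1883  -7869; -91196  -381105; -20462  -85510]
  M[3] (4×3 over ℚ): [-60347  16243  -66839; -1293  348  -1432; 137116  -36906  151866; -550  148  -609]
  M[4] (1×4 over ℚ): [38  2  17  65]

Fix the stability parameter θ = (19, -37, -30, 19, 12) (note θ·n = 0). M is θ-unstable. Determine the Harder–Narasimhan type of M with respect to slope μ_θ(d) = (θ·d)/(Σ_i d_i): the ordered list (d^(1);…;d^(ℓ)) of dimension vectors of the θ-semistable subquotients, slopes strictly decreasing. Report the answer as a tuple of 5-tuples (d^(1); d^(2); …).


Barcode: M ≅ I[1,1]^2, I[1,4]^2, I[3,5], I[4,4]. HN layers by μ_θ (4 steps, strictly decreasing):
  μ^(1)=19; μ^(2)=31/2; μ^(3)=-16; μ^(4)=-30

((2, 0, 0, 3, 0); (0, 0, 0, 1, 1); (2, 2, 2, 0, 0); (0, 0, 1, 0, 0))


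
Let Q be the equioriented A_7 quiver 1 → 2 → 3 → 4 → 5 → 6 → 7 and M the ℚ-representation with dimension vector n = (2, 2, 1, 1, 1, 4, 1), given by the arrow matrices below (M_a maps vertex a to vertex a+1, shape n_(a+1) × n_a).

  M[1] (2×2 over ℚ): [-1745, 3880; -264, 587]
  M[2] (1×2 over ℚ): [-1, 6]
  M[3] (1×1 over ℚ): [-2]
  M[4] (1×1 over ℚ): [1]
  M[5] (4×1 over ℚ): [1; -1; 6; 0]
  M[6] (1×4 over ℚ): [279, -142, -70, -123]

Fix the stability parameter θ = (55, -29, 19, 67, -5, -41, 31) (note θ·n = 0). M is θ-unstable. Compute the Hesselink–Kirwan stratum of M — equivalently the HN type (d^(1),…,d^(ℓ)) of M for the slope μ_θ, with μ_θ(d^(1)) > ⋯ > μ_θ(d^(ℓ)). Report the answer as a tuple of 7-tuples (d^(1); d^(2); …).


Barcode: M ≅ I[1,2], I[1,7], I[6,6]^3. HN layers by μ_θ (4 steps, strictly decreasing):
  μ^(1)=31; μ^(2)=13; μ^(3)=11; μ^(4)=-41

((0, 0, 0, 0, 0, 0, 1); (1, 1, 0, 0, 0, 0, 0); (1, 1, 1, 1, 1, 1, 0); (0, 0, 0, 0, 0, 3, 0))


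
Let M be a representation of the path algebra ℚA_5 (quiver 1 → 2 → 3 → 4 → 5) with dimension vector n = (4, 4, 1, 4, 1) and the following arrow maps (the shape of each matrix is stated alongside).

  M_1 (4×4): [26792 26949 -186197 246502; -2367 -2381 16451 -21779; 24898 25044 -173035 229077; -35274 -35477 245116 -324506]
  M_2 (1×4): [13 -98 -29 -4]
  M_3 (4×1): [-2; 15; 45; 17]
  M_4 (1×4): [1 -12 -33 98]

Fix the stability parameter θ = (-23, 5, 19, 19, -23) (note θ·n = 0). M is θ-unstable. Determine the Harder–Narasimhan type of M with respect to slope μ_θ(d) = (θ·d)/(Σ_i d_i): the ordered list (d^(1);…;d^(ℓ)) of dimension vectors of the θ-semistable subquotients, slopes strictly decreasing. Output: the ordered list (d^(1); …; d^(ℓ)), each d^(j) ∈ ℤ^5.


Interval decomposition of M: I[1,2]^3, I[1,5], I[4,4]^3.
HN type (ℓ=3): μ^(1)=19; μ^(2)=5; μ^(3)=-23

((0, 0, 0, 3, 0); (0, 4, 1, 1, 1); (4, 0, 0, 0, 0))


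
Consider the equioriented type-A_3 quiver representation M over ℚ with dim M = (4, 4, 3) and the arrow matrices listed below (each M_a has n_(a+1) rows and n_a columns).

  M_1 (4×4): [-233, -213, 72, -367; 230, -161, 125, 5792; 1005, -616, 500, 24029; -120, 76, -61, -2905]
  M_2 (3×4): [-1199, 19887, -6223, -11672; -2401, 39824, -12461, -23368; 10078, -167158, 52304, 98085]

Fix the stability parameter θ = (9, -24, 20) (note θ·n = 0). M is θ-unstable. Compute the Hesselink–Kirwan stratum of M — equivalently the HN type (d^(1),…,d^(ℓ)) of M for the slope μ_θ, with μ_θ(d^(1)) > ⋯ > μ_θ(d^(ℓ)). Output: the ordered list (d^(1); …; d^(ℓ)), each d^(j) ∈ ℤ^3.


Via rank(M_{q-1}∘⋯∘M_p): M ≅ I[1,2], I[1,3]^3.
μ_θ-semistable layers: μ^(1)=20; μ^(2)=-15/2

((0, 0, 3); (4, 4, 0))
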